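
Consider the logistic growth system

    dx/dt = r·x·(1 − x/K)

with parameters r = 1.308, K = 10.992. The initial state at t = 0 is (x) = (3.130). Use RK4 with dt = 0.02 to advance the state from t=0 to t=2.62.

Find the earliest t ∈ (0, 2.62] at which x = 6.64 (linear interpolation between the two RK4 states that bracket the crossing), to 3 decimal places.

t = 1.027

t=0.000: state=(3.130)
step 1 (dt=0.02): k1=(2.928), k2=(2.945), k3=(2.945), k4=(2.961); state += dt/6·(k1+2k2+2k3+k4)
t=0.020: state=(3.189)
t=0.040: state=(3.248)
t=0.060: state=(3.309)
continuing one RK4 step at a time; state shown every 5 steps (Δt=0.1):
t=0.100: state=(3.431)
t=0.200: state=(3.747)
t=0.300: state=(4.076)
t=0.400: state=(4.417)
t=0.500: state=(4.767)
t=0.600: state=(5.122)
t=0.700: state=(5.481)
t=0.800: state=(5.840)
t=0.900: state=(6.196)
t=1.000: state=(6.546)
t=1.020: state=(6.615)
next step: t=1.040: state=(6.684) — x has crossed 6.64
linear interpolation between t=1.020 (6.61546) and t=1.040 (6.68418) → t≈1.027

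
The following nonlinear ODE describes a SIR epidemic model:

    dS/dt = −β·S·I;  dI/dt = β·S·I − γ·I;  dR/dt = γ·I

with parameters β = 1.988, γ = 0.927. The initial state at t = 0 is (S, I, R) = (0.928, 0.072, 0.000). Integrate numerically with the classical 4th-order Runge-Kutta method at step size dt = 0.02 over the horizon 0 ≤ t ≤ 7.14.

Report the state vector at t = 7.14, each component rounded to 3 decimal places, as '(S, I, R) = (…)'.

(S, I, R) = (0.162, 0.024, 0.814)

t=0.000: state=(0.928, 0.072, 0.000)
step 1 (dt=0.02): k1=(-0.133, 0.066, 0.067), k2=(-0.134, 0.067, 0.067), k3=(-0.134, 0.067, 0.067), k4=(-0.135, 0.067, 0.068); state += dt/6·(k1+2k2+2k3+k4)
t=0.020: state=(0.925, 0.073, 0.001)
t=0.040: state=(0.923, 0.075, 0.003)
t=0.060: state=(0.920, 0.076, 0.004)
continuing one RK4 step at a time; state shown every 25 steps (Δt=0.5):
t=0.500: state=(0.848, 0.110, 0.042)
t=1.000: state=(0.745, 0.153, 0.103)
t=1.500: state=(0.627, 0.190, 0.182)
t=2.000: state=(0.513, 0.211, 0.276)
t=2.500: state=(0.416, 0.210, 0.374)
t=3.000: state=(0.340, 0.192, 0.468)
t=3.500: state=(0.285, 0.164, 0.551)
t=4.000: state=(0.246, 0.134, 0.620)
t=4.500: state=(0.218, 0.106, 0.676)
t=5.000: state=(0.198, 0.082, 0.719)
t=5.500: state=(0.185, 0.063, 0.753)
t=6.000: state=(0.175, 0.047, 0.778)
t=6.500: state=(0.168, 0.035, 0.797)
t=7.000: state=(0.163, 0.026, 0.811)
t=7.140: state=(0.162, 0.024, 0.814)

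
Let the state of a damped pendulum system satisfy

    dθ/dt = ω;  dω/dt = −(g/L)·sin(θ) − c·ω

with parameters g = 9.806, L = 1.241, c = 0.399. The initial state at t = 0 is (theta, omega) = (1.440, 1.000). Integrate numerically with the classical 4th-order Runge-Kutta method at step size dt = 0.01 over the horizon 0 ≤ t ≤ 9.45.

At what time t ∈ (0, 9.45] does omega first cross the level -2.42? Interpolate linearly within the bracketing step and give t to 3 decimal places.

t=0.000: state=(1.440, 1.000)
step 1 (dt=0.01): k1=(1.000, -8.233), k2=(0.959, -8.222), k3=(0.959, -8.222), k4=(0.918, -8.210); state += dt/6·(k1+2k2+2k3+k4)
t=0.010: state=(1.450, 0.918)
t=0.020: state=(1.458, 0.836)
t=0.030: state=(1.466, 0.754)
t=0.460: state=(1.081, -2.407)
next step: t=0.470: state=(1.056, -2.467) — omega has crossed -2.42
linear interpolation between t=0.460 (-2.40734) and t=0.470 (-2.46687) → t≈0.462

t = 0.462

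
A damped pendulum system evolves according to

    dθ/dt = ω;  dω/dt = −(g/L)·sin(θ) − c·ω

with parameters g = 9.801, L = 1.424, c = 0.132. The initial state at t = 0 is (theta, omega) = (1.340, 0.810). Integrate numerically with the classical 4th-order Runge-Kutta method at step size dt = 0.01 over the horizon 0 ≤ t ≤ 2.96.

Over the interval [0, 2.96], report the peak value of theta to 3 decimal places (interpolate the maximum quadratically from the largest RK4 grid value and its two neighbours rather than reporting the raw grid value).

max theta = 1.388

t=0.000: state=(1.340, 0.810)
step 1 (dt=0.01): k1=(0.810, -6.807), k2=(0.776, -6.809), k3=(0.776, -6.809), k4=(0.742, -6.810); state += dt/6·(k1+2k2+2k3+k4)
t=0.010: state=(1.348, 0.742)
t=0.020: state=(1.355, 0.674)
t=0.030: state=(1.361, 0.606)
continuing one RK4 step at a time; state shown every 10 steps (Δt=0.1):
t=0.100: state=(1.387, 0.130)
t=0.200: state=(1.366, -0.544)
t=0.300: state=(1.279, -1.200)
t=0.400: state=(1.127, -1.823)
t=0.500: state=(0.916, -2.383)
t=0.600: state=(0.654, -2.835)
t=0.700: state=(0.355, -3.129)
t=0.800: state=(0.035, -3.220)
t=0.900: state=(-0.282, -3.093)
t=1.000: state=(-0.577, -2.767)
t=1.100: state=(-0.830, -2.287)
t=1.200: state=(-1.031, -1.708)
t=1.300: state=(-1.170, -1.075)
t=1.400: state=(-1.245, -0.420)
t=1.500: state=(-1.254, 0.235)
t=1.600: state=(-1.198, 0.877)
t=1.700: state=(-1.080, 1.487)
t=1.800: state=(-0.903, 2.041)
t=1.900: state=(-0.675, 2.500)
t=2.000: state=(-0.407, 2.820)
t=2.100: state=(-0.117, 2.960)
t=2.200: state=(0.178, 2.899)
t=2.300: state=(0.457, 2.647)
t=2.400: state=(0.702, 2.237)
t=2.500: state=(0.900, 1.715)
t=2.600: state=(1.043, 1.127)
t=2.700: state=(1.125, 0.506)
t=2.800: state=(1.144, -0.122)
t=2.900: state=(1.101, -0.738)
t=2.960: state=(1.046, -1.094)
largest grid value and its neighbours: theta(0.110)=1.38791, theta(0.120)=1.38819, theta(0.130)=1.38779
parabola through these three points peaks at t≈0.119 with theta≈1.38819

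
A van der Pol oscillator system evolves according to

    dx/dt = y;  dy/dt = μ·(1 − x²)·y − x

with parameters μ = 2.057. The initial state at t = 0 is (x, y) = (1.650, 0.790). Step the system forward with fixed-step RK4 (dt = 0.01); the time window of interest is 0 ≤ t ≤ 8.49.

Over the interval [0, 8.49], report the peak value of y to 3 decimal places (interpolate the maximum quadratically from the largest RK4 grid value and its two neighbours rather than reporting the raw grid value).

max y = 3.887

t=0.000: state=(1.650, 0.790)
step 1 (dt=0.01): k1=(0.790, -4.449), k2=(0.768, -4.395), k3=(0.768, -4.395), k4=(0.746, -4.340); state += dt/6·(k1+2k2+2k3+k4)
t=0.010: state=(1.658, 0.746)
t=0.020: state=(1.665, 0.703)
t=0.030: state=(1.672, 0.661)
continuing one RK4 step at a time; state shown every 50 steps (Δt=0.5):
t=0.500: state=(1.702, -0.263)
t=1.000: state=(1.515, -0.458)
t=1.500: state=(1.244, -0.645)
t=2.000: state=(0.828, -1.097)
t=2.500: state=(-0.040, -2.724)
t=3.000: state=(-1.720, -2.248)
t=3.500: state=(-2.005, 0.186)
t=4.000: state=(-1.861, 0.341)
t=4.500: state=(-1.674, 0.409)
t=5.000: state=(-1.445, 0.516)
t=5.500: state=(-1.140, 0.740)
t=6.000: state=(-0.640, 1.390)
t=6.500: state=(0.525, 3.583)
t=7.000: state=(1.949, 0.845)
t=7.500: state=(1.970, -0.272)
t=8.000: state=(1.807, -0.361)
t=8.490: state=(1.614, -0.433)
largest grid value and its neighbours: y(6.600)=3.88385, y(6.610)=3.88672, y(6.620)=3.88335
parabola through these three points peaks at t≈6.610 with y≈3.88672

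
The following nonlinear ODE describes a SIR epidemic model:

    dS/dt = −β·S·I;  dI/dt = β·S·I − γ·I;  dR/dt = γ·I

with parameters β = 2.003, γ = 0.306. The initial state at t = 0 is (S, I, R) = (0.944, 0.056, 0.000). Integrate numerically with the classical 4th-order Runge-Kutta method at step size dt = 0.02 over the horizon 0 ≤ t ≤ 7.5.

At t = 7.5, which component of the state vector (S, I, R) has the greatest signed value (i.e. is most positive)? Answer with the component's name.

t=0.000: state=(0.944, 0.056, 0.000)
step 1 (dt=0.02): k1=(-0.106, 0.089, 0.017), k2=(-0.107, 0.090, 0.017), k3=(-0.107, 0.090, 0.017), k4=(-0.109, 0.091, 0.018); state += dt/6·(k1+2k2+2k3+k4)
t=0.020: state=(0.942, 0.058, 0.000)
t=0.040: state=(0.940, 0.060, 0.001)
t=0.060: state=(0.937, 0.062, 0.001)
continuing one RK4 step at a time; state shown every 25 steps (Δt=0.5):
t=0.500: state=(0.868, 0.120, 0.013)
t=1.000: state=(0.731, 0.230, 0.039)
t=1.500: state=(0.541, 0.374, 0.085)
t=2.000: state=(0.348, 0.500, 0.152)
t=2.500: state=(0.203, 0.562, 0.235)
t=3.000: state=(0.115, 0.563, 0.321)
t=3.500: state=(0.067, 0.528, 0.405)
t=4.000: state=(0.040, 0.478, 0.482)
t=4.500: state=(0.026, 0.423, 0.551)
t=5.000: state=(0.017, 0.371, 0.612)
t=5.500: state=(0.012, 0.323, 0.665)
t=6.000: state=(0.009, 0.280, 0.711)
t=6.500: state=(0.007, 0.242, 0.751)
t=7.000: state=(0.006, 0.209, 0.785)
t=7.500: state=(0.005, 0.180, 0.815)
compare at T: S=0.005, I=0.180, R=0.815

largest component: R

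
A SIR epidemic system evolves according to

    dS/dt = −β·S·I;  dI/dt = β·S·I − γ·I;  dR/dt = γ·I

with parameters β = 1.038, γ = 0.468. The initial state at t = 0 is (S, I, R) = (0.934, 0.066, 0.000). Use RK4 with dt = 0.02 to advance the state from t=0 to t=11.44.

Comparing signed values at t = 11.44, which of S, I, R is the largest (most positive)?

largest component: R

t=0.000: state=(0.934, 0.066, 0.000)
step 1 (dt=0.02): k1=(-0.064, 0.033, 0.031), k2=(-0.064, 0.033, 0.031), k3=(-0.064, 0.033, 0.031), k4=(-0.065, 0.033, 0.031); state += dt/6·(k1+2k2+2k3+k4)
t=0.020: state=(0.933, 0.067, 0.001)
t=0.040: state=(0.931, 0.067, 0.001)
t=0.060: state=(0.930, 0.068, 0.002)
continuing one RK4 step at a time; state shown every 25 steps (Δt=0.5):
t=0.500: state=(0.898, 0.084, 0.017)
t=1.000: state=(0.856, 0.105, 0.040)
t=1.500: state=(0.805, 0.128, 0.067)
t=2.000: state=(0.749, 0.151, 0.099)
t=2.500: state=(0.688, 0.174, 0.138)
t=3.000: state=(0.626, 0.194, 0.181)
t=3.500: state=(0.564, 0.209, 0.228)
t=4.000: state=(0.504, 0.218, 0.278)
t=4.500: state=(0.450, 0.221, 0.329)
t=5.000: state=(0.401, 0.218, 0.381)
t=5.500: state=(0.359, 0.210, 0.431)
t=6.000: state=(0.323, 0.198, 0.479)
t=6.500: state=(0.293, 0.184, 0.523)
t=7.000: state=(0.267, 0.168, 0.565)
t=7.500: state=(0.246, 0.152, 0.602)
t=8.000: state=(0.228, 0.136, 0.636)
t=8.500: state=(0.213, 0.121, 0.666)
t=9.000: state=(0.201, 0.106, 0.693)
t=9.500: state=(0.191, 0.093, 0.716)
t=10.000: state=(0.182, 0.081, 0.736)
t=10.500: state=(0.175, 0.071, 0.754)
t=11.000: state=(0.170, 0.061, 0.769)
t=11.440: state=(0.165, 0.054, 0.781)
compare at T: S=0.165, I=0.054, R=0.781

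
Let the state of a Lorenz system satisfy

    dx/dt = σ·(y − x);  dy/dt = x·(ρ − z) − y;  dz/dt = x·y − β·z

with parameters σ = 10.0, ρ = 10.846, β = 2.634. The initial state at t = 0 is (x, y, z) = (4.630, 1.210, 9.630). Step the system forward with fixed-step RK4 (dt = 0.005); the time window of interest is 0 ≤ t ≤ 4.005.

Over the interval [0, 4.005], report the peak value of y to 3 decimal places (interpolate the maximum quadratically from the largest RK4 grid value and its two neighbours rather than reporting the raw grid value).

t=0.000: state=(4.630, 1.210, 9.630)
step 1 (dt=0.005): k1=(-34.200, 4.420, -19.763), k2=(-33.234, 4.530, -19.686), k3=(-33.256, 4.532, -19.683), k4=(-32.311, 4.635, -19.604); state += dt/6·(k1+2k2+2k3+k4)
t=0.005: state=(4.464, 1.233, 9.532)
t=0.010: state=(4.307, 1.256, 9.434)
t=0.015: state=(4.159, 1.281, 9.337)
continuing one RK4 step at a time; state shown every 40 steps (Δt=0.2):
t=0.200: state=(2.346, 2.461, 6.471)
t=0.400: state=(3.605, 4.677, 5.444)
t=0.600: state=(6.279, 7.599, 8.274)
t=0.800: state=(6.946, 6.044, 12.827)
t=1.000: state=(4.348, 3.238, 11.338)
t=1.200: state=(3.306, 3.320, 8.438)
t=1.400: state=(4.101, 4.822, 7.279)
t=1.600: state=(5.796, 6.577, 8.903)
t=1.800: state=(6.274, 5.859, 11.535)
t=2.000: state=(4.833, 4.109, 10.982)
t=2.200: state=(4.049, 4.014, 9.105)
t=2.400: state=(4.554, 5.032, 8.357)
t=2.600: state=(5.586, 6.008, 9.441)
t=2.800: state=(5.774, 5.513, 10.872)
t=3.000: state=(4.939, 4.518, 10.520)
t=3.200: state=(4.481, 4.472, 9.379)
t=3.400: state=(4.829, 5.138, 8.991)
t=3.600: state=(5.434, 5.648, 9.715)
t=3.800: state=(5.470, 5.297, 10.475)
t=4.000: state=(4.978, 4.739, 10.211)
t=4.005: state=(4.966, 4.732, 10.195)
largest grid value and its neighbours: y(0.645)=7.82833, y(0.650)=7.83255, y(0.655)=7.83219
parabola through these three points peaks at t≈0.652 with y≈7.83295

max y = 7.833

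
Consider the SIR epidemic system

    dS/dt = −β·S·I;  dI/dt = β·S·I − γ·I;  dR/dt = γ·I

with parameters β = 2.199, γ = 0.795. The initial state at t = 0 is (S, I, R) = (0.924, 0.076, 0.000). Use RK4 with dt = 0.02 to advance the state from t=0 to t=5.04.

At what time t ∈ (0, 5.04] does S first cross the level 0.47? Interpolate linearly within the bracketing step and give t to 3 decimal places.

t = 1.680

t=0.000: state=(0.924, 0.076, 0.000)
step 1 (dt=0.02): k1=(-0.154, 0.094, 0.060), k2=(-0.156, 0.095, 0.061), k3=(-0.156, 0.095, 0.061), k4=(-0.158, 0.096, 0.062); state += dt/6·(k1+2k2+2k3+k4)
t=0.020: state=(0.921, 0.078, 0.001)
t=0.040: state=(0.918, 0.080, 0.002)
t=0.060: state=(0.914, 0.082, 0.004)
continuing one RK4 step at a time; state shown every 10 steps (Δt=0.2):
t=0.200: state=(0.890, 0.097, 0.014)
t=0.400: state=(0.848, 0.121, 0.031)
t=0.600: state=(0.800, 0.148, 0.052)
t=0.800: state=(0.744, 0.177, 0.078)
t=1.000: state=(0.684, 0.207, 0.109)
t=1.200: state=(0.621, 0.236, 0.144)
t=1.400: state=(0.556, 0.260, 0.183)
t=1.600: state=(0.494, 0.280, 0.226)
t=1.660: state=(0.476, 0.284, 0.240)
next step: t=1.680: state=(0.470, 0.286, 0.244) — S has crossed 0.47
linear interpolation between t=1.660 (0.47590) and t=1.680 (0.46997) → t≈1.680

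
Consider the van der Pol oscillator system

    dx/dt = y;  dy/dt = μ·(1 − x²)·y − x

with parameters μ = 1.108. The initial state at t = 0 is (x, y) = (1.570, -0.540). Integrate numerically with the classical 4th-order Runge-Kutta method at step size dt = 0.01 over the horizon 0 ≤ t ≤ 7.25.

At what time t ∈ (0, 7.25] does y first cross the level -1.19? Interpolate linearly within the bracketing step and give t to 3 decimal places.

t=0.000: state=(1.570, -0.540)
step 1 (dt=0.01): k1=(-0.540, -0.694), k2=(-0.543, -0.690), k3=(-0.543, -0.690), k4=(-0.547, -0.687); state += dt/6·(k1+2k2+2k3+k4)
t=0.010: state=(1.565, -0.547)
t=0.020: state=(1.559, -0.554)
t=0.030: state=(1.553, -0.561)
continuing one RK4 step at a time; state shown every 25 steps (Δt=0.25):
t=0.250: state=(1.414, -0.702)
t=0.500: state=(1.218, -0.872)
t=0.750: state=(0.974, -1.091)
t=0.830: state=(0.884, -1.179)
next step: t=0.840: state=(0.872, -1.191) — y has crossed -1.19
linear interpolation between t=0.830 (-1.17949) and t=0.840 (-1.19129) → t≈0.839

t = 0.839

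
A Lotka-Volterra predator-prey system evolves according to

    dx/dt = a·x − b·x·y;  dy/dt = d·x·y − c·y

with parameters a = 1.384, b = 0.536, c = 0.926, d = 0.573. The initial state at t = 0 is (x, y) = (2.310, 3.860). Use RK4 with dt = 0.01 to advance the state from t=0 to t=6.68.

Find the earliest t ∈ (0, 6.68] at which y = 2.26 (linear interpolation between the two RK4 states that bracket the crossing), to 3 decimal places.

t = 2.169

t=0.000: state=(2.310, 3.860)
step 1 (dt=0.01): k1=(-1.582, 1.535), k2=(-1.586, 1.520), k3=(-1.586, 1.520), k4=(-1.590, 1.506); state += dt/6·(k1+2k2+2k3+k4)
t=0.010: state=(2.294, 3.875)
t=0.020: state=(2.278, 3.890)
t=0.030: state=(2.262, 3.905)
continuing one RK4 step at a time; state shown every 25 steps (Δt=0.25):
t=0.250: state=(1.906, 4.142)
t=0.500: state=(1.536, 4.201)
t=0.750: state=(1.246, 4.064)
t=1.000: state=(1.039, 3.793)
t=1.250: state=(0.903, 3.456)
t=1.500: state=(0.823, 3.101)
t=1.750: state=(0.785, 2.759)
t=2.000: state=(0.783, 2.448)
t=2.160: state=(0.799, 2.270)
next step: t=2.170: state=(0.800, 2.259) — y has crossed 2.26
linear interpolation between t=2.160 (2.26958) and t=2.170 (2.25899) → t≈2.169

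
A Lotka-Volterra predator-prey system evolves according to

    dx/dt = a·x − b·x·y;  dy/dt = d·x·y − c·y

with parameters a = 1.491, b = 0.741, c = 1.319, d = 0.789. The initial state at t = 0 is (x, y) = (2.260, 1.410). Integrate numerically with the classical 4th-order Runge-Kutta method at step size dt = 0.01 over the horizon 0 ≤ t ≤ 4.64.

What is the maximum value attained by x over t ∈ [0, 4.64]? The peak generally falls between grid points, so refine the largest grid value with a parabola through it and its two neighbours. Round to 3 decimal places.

max x = 2.602

t=0.000: state=(2.260, 1.410)
step 1 (dt=0.01): k1=(1.008, 0.654), k2=(1.005, 0.662), k3=(1.005, 0.662), k4=(1.002, 0.669); state += dt/6·(k1+2k2+2k3+k4)
t=0.010: state=(2.270, 1.417)
t=0.020: state=(2.280, 1.423)
t=0.030: state=(2.290, 1.430)
continuing one RK4 step at a time; state shown every 20 steps (Δt=0.2):
t=0.200: state=(2.444, 1.571)
t=0.400: state=(2.568, 1.793)
t=0.600: state=(2.600, 2.074)
t=0.800: state=(2.517, 2.389)
t=1.000: state=(2.326, 2.693)
t=1.200: state=(2.065, 2.926)
t=1.400: state=(1.784, 3.045)
t=1.600: state=(1.530, 3.036)
t=1.800: state=(1.324, 2.919)
t=2.000: state=(1.173, 2.729)
t=2.200: state=(1.073, 2.501)
t=2.400: state=(1.016, 2.264)
t=2.600: state=(0.995, 2.037)
t=2.800: state=(1.007, 1.832)
t=3.000: state=(1.048, 1.654)
t=3.200: state=(1.118, 1.507)
t=3.400: state=(1.216, 1.391)
t=3.600: state=(1.342, 1.307)
t=3.800: state=(1.496, 1.255)
t=4.000: state=(1.677, 1.238)
t=4.200: state=(1.878, 1.259)
t=4.400: state=(2.092, 1.322)
t=4.600: state=(2.299, 1.437)
t=4.640: state=(2.337, 1.466)
largest grid value and its neighbours: x(0.550)=2.60209, x(0.560)=2.60220, x(0.570)=2.60202
parabola through these three points peaks at t≈0.559 with x≈2.60220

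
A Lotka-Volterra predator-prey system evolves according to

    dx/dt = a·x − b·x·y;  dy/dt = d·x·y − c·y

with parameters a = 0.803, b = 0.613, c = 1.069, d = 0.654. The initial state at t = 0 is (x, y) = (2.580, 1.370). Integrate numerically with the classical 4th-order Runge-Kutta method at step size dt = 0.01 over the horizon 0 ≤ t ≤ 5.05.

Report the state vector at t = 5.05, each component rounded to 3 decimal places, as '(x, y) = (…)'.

t=0.000: state=(2.580, 1.370)
step 1 (dt=0.01): k1=(-0.095, 0.847), k2=(-0.102, 0.849), k3=(-0.102, 0.849), k4=(-0.108, 0.851); state += dt/6·(k1+2k2+2k3+k4)
t=0.010: state=(2.579, 1.378)
t=0.020: state=(2.578, 1.387)
t=0.030: state=(2.577, 1.396)
continuing one RK4 step at a time; state shown every 20 steps (Δt=0.2):
t=0.200: state=(2.534, 1.547)
t=0.400: state=(2.434, 1.729)
t=0.600: state=(2.287, 1.902)
t=0.800: state=(2.107, 2.048)
t=1.000: state=(1.912, 2.151)
t=1.200: state=(1.718, 2.202)
t=1.400: state=(1.539, 2.200)
t=1.600: state=(1.384, 2.150)
t=1.800: state=(1.255, 2.063)
t=2.000: state=(1.152, 1.949)
t=2.200: state=(1.073, 1.820)
t=2.400: state=(1.017, 1.685)
t=2.600: state=(0.979, 1.550)
t=2.800: state=(0.958, 1.420)
t=3.000: state=(0.953, 1.299)
t=3.200: state=(0.960, 1.189)
t=3.400: state=(0.981, 1.090)
t=3.600: state=(1.013, 1.002)
t=3.800: state=(1.057, 0.927)
t=4.000: state=(1.112, 0.862)
t=4.200: state=(1.179, 0.809)
t=4.400: state=(1.257, 0.766)
t=4.600: state=(1.347, 0.733)
t=4.800: state=(1.448, 0.711)
t=5.000: state=(1.559, 0.699)
t=5.050: state=(1.589, 0.697)

(x, y) = (1.589, 0.697)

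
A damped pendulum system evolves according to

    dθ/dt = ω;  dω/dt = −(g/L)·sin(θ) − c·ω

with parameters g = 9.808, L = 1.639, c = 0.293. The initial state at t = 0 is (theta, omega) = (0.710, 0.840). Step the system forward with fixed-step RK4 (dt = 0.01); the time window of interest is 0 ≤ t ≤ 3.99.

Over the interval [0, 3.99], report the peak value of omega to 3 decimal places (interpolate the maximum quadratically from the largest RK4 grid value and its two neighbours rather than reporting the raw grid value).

t=0.000: state=(0.710, 0.840)
step 1 (dt=0.01): k1=(0.840, -4.147), k2=(0.819, -4.160), k3=(0.819, -4.159), k4=(0.798, -4.172); state += dt/6·(k1+2k2+2k3+k4)
t=0.010: state=(0.718, 0.798)
t=0.020: state=(0.726, 0.757)
t=0.030: state=(0.733, 0.715)
continuing one RK4 step at a time; state shown every 20 steps (Δt=0.2):
t=0.200: state=(0.793, -0.014)
t=0.400: state=(0.708, -0.816)
t=0.600: state=(0.479, -1.427)
t=0.800: state=(0.159, -1.713)
t=1.000: state=(-0.179, -1.600)
t=1.200: state=(-0.457, -1.136)
t=1.400: state=(-0.619, -0.464)
t=1.600: state=(-0.640, 0.258)
t=1.800: state=(-0.522, 0.891)
t=2.000: state=(-0.298, 1.309)
t=2.200: state=(-0.019, 1.418)
t=2.400: state=(0.247, 1.200)
t=2.600: state=(0.443, 0.729)
t=2.800: state=(0.530, 0.133)
t=3.000: state=(0.497, -0.456)
t=3.200: state=(0.357, -0.918)
t=3.400: state=(0.145, -1.157)
t=3.600: state=(-0.088, -1.122)
t=3.800: state=(-0.287, -0.836)
t=3.990: state=(-0.407, -0.407)
largest grid value and its neighbours: omega(2.150)=1.42203, omega(2.160)=1.42285, omega(2.170)=1.42282
parabola through these three points peaks at t≈2.165 with omega≈1.42294

max omega = 1.423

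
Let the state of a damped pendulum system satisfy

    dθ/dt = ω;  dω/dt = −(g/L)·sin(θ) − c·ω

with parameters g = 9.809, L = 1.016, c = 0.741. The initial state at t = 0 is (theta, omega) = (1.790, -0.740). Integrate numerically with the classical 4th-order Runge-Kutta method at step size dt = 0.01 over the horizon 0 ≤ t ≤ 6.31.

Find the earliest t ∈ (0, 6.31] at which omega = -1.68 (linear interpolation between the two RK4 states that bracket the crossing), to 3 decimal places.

t=0.000: state=(1.790, -0.740)
step 1 (dt=0.01): k1=(-0.740, -8.875), k2=(-0.784, -8.850), k3=(-0.784, -8.851), k4=(-0.829, -8.826); state += dt/6·(k1+2k2+2k3+k4)
t=0.010: state=(1.782, -0.829)
t=0.020: state=(1.773, -0.917)
t=0.030: state=(1.764, -1.004)
t=0.100: state=(1.672, -1.604)
next step: t=0.110: state=(1.656, -1.688) — omega has crossed -1.68
linear interpolation between t=0.100 (-1.60423) and t=0.110 (-1.68816) → t≈0.109

t = 0.109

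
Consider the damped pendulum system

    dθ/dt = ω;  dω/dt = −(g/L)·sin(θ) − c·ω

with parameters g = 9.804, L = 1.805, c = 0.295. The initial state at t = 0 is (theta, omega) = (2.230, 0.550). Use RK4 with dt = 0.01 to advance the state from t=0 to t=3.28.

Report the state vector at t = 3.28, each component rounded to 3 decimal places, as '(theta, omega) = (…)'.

(theta, omega) = (1.128, 1.129)

t=0.000: state=(2.230, 0.550)
step 1 (dt=0.01): k1=(0.550, -4.456), k2=(0.528, -4.440), k3=(0.528, -4.440), k4=(0.506, -4.425); state += dt/6·(k1+2k2+2k3+k4)
t=0.010: state=(2.235, 0.506)
t=0.020: state=(2.240, 0.461)
t=0.030: state=(2.245, 0.418)
continuing one RK4 step at a time; state shown every 20 steps (Δt=0.2):
t=0.200: state=(2.254, -0.298)
t=0.400: state=(2.111, -1.136)
t=0.600: state=(1.795, -2.040)
t=0.800: state=(1.293, -2.967)
t=1.000: state=(0.624, -3.649)
t=1.200: state=(-0.123, -3.693)
t=1.400: state=(-0.803, -3.005)
t=1.600: state=(-1.298, -1.917)
t=1.800: state=(-1.566, -0.762)
t=2.000: state=(-1.607, 0.335)
t=2.200: state=(-1.436, 1.369)
t=2.400: state=(-1.067, 2.291)
t=2.600: state=(-0.539, 2.915)
t=2.800: state=(0.062, 2.992)
t=3.000: state=(0.617, 2.462)
t=3.200: state=(1.021, 1.543)
t=3.280: state=(1.128, 1.129)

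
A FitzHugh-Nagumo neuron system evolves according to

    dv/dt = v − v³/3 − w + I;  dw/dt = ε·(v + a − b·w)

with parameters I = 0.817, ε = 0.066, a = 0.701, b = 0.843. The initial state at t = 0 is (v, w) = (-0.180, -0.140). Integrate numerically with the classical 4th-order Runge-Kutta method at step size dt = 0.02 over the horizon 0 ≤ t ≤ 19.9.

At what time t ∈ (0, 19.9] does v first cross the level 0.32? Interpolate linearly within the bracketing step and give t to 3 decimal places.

t=0.000: state=(-0.180, -0.140)
step 1 (dt=0.02): k1=(0.779, 0.042), k2=(0.786, 0.043), k3=(0.786, 0.043), k4=(0.793, 0.043); state += dt/6·(k1+2k2+2k3+k4)
t=0.020: state=(-0.164, -0.139)
t=0.040: state=(-0.148, -0.138)
t=0.060: state=(-0.132, -0.137)
t=0.500: state=(0.316, -0.112)
next step: t=0.520: state=(0.341, -0.110) — v has crossed 0.32
linear interpolation between t=0.500 (0.31590) and t=0.520 (0.34079) → t≈0.503

t = 0.503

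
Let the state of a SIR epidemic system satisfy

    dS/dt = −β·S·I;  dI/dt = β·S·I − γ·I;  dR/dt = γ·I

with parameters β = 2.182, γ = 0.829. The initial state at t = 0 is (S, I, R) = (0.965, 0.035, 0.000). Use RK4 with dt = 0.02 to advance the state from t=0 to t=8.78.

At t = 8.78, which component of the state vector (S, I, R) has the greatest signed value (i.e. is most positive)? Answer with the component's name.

t=0.000: state=(0.965, 0.035, 0.000)
step 1 (dt=0.02): k1=(-0.074, 0.045, 0.029), k2=(-0.075, 0.045, 0.029), k3=(-0.075, 0.045, 0.029), k4=(-0.075, 0.046, 0.030); state += dt/6·(k1+2k2+2k3+k4)
t=0.020: state=(0.964, 0.036, 0.001)
t=0.040: state=(0.962, 0.037, 0.001)
t=0.060: state=(0.960, 0.038, 0.002)
continuing one RK4 step at a time; state shown every 25 steps (Δt=0.5):
t=0.500: state=(0.915, 0.065, 0.020)
t=1.000: state=(0.833, 0.111, 0.056)
t=1.500: state=(0.714, 0.171, 0.114)
t=2.000: state=(0.574, 0.229, 0.198)
t=2.500: state=(0.438, 0.262, 0.301)
t=3.000: state=(0.328, 0.262, 0.410)
t=3.500: state=(0.249, 0.237, 0.514)
t=4.000: state=(0.197, 0.199, 0.605)
t=4.500: state=(0.162, 0.160, 0.679)
t=5.000: state=(0.139, 0.124, 0.737)
t=5.500: state=(0.123, 0.094, 0.782)
t=6.000: state=(0.112, 0.071, 0.817)
t=6.500: state=(0.105, 0.053, 0.842)
t=7.000: state=(0.100, 0.039, 0.861)
t=7.500: state=(0.096, 0.029, 0.875)
t=8.000: state=(0.094, 0.021, 0.885)
t=8.500: state=(0.092, 0.015, 0.893)
t=8.780: state=(0.091, 0.013, 0.896)
compare at T: S=0.091, I=0.013, R=0.896

largest component: R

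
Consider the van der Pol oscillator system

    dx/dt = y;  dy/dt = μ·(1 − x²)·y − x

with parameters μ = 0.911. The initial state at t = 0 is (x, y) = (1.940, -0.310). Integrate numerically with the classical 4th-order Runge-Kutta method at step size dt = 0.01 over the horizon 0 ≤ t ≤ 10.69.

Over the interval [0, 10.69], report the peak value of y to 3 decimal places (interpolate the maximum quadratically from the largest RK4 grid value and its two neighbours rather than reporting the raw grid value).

t=0.000: state=(1.940, -0.310)
step 1 (dt=0.01): k1=(-0.310, -1.160), k2=(-0.316, -1.145), k3=(-0.316, -1.145), k4=(-0.321, -1.131); state += dt/6·(k1+2k2+2k3+k4)
t=0.010: state=(1.937, -0.321)
t=0.020: state=(1.934, -0.333)
t=0.030: state=(1.930, -0.344)
continuing one RK4 step at a time; state shown every 50 steps (Δt=0.5):
t=0.500: state=(1.680, -0.682)
t=1.000: state=(1.268, -0.980)
t=1.500: state=(0.664, -1.493)
t=2.000: state=(-0.296, -2.382)
t=2.500: state=(-1.514, -1.986)
t=3.000: state=(-2.002, -0.128)
t=3.500: state=(-1.870, 0.521)
t=4.000: state=(-1.537, 0.799)
t=4.500: state=(-1.058, 1.149)
t=5.000: state=(-0.334, 1.822)
t=5.500: state=(0.801, 2.589)
t=6.000: state=(1.830, 1.131)
t=6.500: state=(1.989, -0.236)
t=7.000: state=(1.754, -0.642)
t=7.500: state=(1.366, -0.917)
t=8.000: state=(0.808, -1.364)
t=8.500: state=(-0.067, -2.204)
t=9.000: state=(-1.301, -2.322)
t=9.500: state=(-1.978, -0.394)
t=10.000: state=(-1.919, 0.447)
t=10.500: state=(-1.615, 0.746)
t=10.690: state=(-1.464, 0.850)
largest grid value and its neighbours: y(5.490)=2.58811, y(5.500)=2.58917, y(5.510)=2.58900
parabola through these three points peaks at t≈5.504 with y≈2.58925

max y = 2.589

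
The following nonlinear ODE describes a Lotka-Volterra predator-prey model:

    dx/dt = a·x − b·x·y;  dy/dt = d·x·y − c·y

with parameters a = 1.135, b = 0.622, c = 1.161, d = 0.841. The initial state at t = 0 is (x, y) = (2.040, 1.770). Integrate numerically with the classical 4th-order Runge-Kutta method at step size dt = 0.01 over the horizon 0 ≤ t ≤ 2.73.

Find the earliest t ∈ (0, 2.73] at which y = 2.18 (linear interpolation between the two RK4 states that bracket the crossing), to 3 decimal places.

t=0.000: state=(2.040, 1.770)
step 1 (dt=0.01): k1=(0.069, 0.982), k2=(0.063, 0.985), k3=(0.063, 0.985), k4=(0.057, 0.988); state += dt/6·(k1+2k2+2k3+k4)
t=0.010: state=(2.041, 1.780)
t=0.020: state=(2.041, 1.790)
t=0.030: state=(2.042, 1.800)
continuing one RK4 step at a time; state shown every 10 steps (Δt=0.1):
t=0.100: state=(2.041, 1.871)
t=0.200: state=(2.028, 1.977)
t=0.300: state=(2.002, 2.086)
t=0.380: state=(1.972, 2.173)
next step: t=0.390: state=(1.968, 2.183) — y has crossed 2.18
linear interpolation between t=0.380 (2.17268) and t=0.390 (2.18348) → t≈0.387

t = 0.387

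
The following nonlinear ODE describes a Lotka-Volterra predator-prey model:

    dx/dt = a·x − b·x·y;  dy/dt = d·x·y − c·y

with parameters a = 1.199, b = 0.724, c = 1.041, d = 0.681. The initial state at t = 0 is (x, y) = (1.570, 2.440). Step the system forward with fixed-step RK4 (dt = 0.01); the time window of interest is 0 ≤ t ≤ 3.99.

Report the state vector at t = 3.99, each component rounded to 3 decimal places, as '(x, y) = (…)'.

(x, y) = (2.101, 1.245)

t=0.000: state=(1.570, 2.440)
step 1 (dt=0.01): k1=(-0.891, 0.069), k2=(-0.889, 0.061), k3=(-0.889, 0.061), k4=(-0.887, 0.054); state += dt/6·(k1+2k2+2k3+k4)
t=0.010: state=(1.561, 2.441)
t=0.020: state=(1.552, 2.441)
t=0.030: state=(1.543, 2.441)
continuing one RK4 step at a time; state shown every 20 steps (Δt=0.2):
t=0.200: state=(1.402, 2.425)
t=0.400: state=(1.260, 2.360)
t=0.600: state=(1.146, 2.257)
t=0.800: state=(1.060, 2.129)
t=1.000: state=(1.000, 1.989)
t=1.200: state=(0.963, 1.845)
t=1.400: state=(0.946, 1.706)
t=1.600: state=(0.948, 1.576)
t=1.800: state=(0.968, 1.458)
t=2.000: state=(1.004, 1.354)
t=2.200: state=(1.056, 1.264)
t=2.400: state=(1.123, 1.191)
t=2.600: state=(1.207, 1.133)
t=2.800: state=(1.306, 1.092)
t=3.000: state=(1.420, 1.067)
t=3.200: state=(1.548, 1.061)
t=3.400: state=(1.686, 1.073)
t=3.600: state=(1.830, 1.107)
t=3.800: state=(1.974, 1.165)
t=3.990: state=(2.101, 1.245)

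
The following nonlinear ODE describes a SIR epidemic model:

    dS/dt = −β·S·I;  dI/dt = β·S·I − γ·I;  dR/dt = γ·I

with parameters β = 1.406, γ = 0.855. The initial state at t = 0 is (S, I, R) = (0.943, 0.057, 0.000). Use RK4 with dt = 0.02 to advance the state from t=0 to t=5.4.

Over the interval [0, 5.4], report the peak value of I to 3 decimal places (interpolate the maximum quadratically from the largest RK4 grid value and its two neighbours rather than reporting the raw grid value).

max I = 0.125

t=0.000: state=(0.943, 0.057, 0.000)
step 1 (dt=0.02): k1=(-0.076, 0.027, 0.049), k2=(-0.076, 0.027, 0.049), k3=(-0.076, 0.027, 0.049), k4=(-0.076, 0.027, 0.049); state += dt/6·(k1+2k2+2k3+k4)
t=0.020: state=(0.941, 0.058, 0.001)
t=0.040: state=(0.940, 0.058, 0.002)
t=0.060: state=(0.938, 0.059, 0.003)
continuing one RK4 step at a time; state shown every 10 steps (Δt=0.2):
t=0.200: state=(0.927, 0.062, 0.010)
t=0.400: state=(0.910, 0.068, 0.021)
t=0.600: state=(0.892, 0.074, 0.034)
t=0.800: state=(0.873, 0.080, 0.047)
t=1.000: state=(0.853, 0.086, 0.061)
t=1.200: state=(0.832, 0.092, 0.076)
t=1.400: state=(0.810, 0.098, 0.092)
t=1.600: state=(0.788, 0.103, 0.109)
t=1.800: state=(0.765, 0.108, 0.127)
t=2.000: state=(0.741, 0.112, 0.146)
t=2.200: state=(0.718, 0.116, 0.166)
t=2.400: state=(0.694, 0.119, 0.186)
t=2.600: state=(0.671, 0.122, 0.207)
t=2.800: state=(0.648, 0.124, 0.228)
t=3.000: state=(0.626, 0.125, 0.249)
t=3.200: state=(0.605, 0.125, 0.270)
t=3.400: state=(0.584, 0.125, 0.292)
t=3.600: state=(0.564, 0.123, 0.313)
t=3.800: state=(0.545, 0.122, 0.334)
t=4.000: state=(0.526, 0.119, 0.354)
t=4.200: state=(0.509, 0.116, 0.375)
t=4.400: state=(0.493, 0.113, 0.394)
t=4.600: state=(0.478, 0.109, 0.413)
t=4.800: state=(0.464, 0.105, 0.431)
t=5.000: state=(0.451, 0.100, 0.449)
t=5.200: state=(0.438, 0.096, 0.466)
t=5.400: state=(0.427, 0.091, 0.482)
largest grid value and its neighbours: I(3.140)=0.12510, I(3.160)=0.12511, I(3.180)=0.12510
parabola through these three points peaks at t≈3.167 with I≈0.12511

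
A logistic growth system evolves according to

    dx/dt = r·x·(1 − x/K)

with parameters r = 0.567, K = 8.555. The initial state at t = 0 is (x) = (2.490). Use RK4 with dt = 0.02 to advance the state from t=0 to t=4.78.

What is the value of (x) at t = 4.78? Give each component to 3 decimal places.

(x) = (7.362)

t=0.000: state=(2.490)
step 1 (dt=0.02): k1=(1.001), k2=(1.003), k3=(1.003), k4=(1.006); state += dt/6·(k1+2k2+2k3+k4)
t=0.020: state=(2.510)
t=0.040: state=(2.530)
t=0.060: state=(2.550)
continuing one RK4 step at a time; state shown every 10 steps (Δt=0.2):
t=0.200: state=(2.695)
t=0.400: state=(2.908)
t=0.600: state=(3.130)
t=0.800: state=(3.358)
t=1.000: state=(3.592)
t=1.200: state=(3.830)
t=1.400: state=(4.071)
t=1.600: state=(4.314)
t=1.800: state=(4.556)
t=2.000: state=(4.796)
t=2.200: state=(5.033)
t=2.400: state=(5.266)
t=2.600: state=(5.492)
t=2.800: state=(5.711)
t=3.000: state=(5.922)
t=3.200: state=(6.124)
t=3.400: state=(6.317)
t=3.600: state=(6.499)
t=3.800: state=(6.671)
t=4.000: state=(6.832)
t=4.200: state=(6.983)
t=4.400: state=(7.123)
t=4.600: state=(7.253)
t=4.780: state=(7.362)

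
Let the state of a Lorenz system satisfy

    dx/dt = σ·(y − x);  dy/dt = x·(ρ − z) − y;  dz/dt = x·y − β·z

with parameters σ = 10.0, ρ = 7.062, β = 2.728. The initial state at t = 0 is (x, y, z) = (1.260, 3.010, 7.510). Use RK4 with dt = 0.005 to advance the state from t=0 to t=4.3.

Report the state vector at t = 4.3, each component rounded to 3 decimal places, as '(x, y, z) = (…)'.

(x, y, z) = (4.080, 4.104, 6.016)

t=0.000: state=(1.260, 3.010, 7.510)
step 1 (dt=0.005): k1=(17.500, -3.574, -16.695), k2=(16.973, -3.531, -16.461), k3=(16.987, -3.531, -16.466), k4=(16.474, -3.484, -16.238); state += dt/6·(k1+2k2+2k3+k4)
t=0.005: state=(1.345, 2.992, 7.428)
t=0.010: state=(1.425, 2.975, 7.348)
t=0.015: state=(1.500, 2.959, 7.270)
continuing one RK4 step at a time; state shown every 40 steps (Δt=0.2):
t=0.200: state=(2.600, 2.835, 5.313)
t=0.400: state=(3.147, 3.508, 4.481)
t=0.600: state=(4.016, 4.481, 4.853)
t=0.800: state=(4.743, 4.931, 6.122)
t=1.000: state=(4.640, 4.380, 6.993)
t=1.200: state=(4.000, 3.697, 6.691)
t=1.400: state=(3.613, 3.542, 5.940)
t=1.600: state=(3.688, 3.817, 5.489)
t=1.800: state=(4.032, 4.218, 5.591)
t=2.000: state=(4.319, 4.396, 6.059)
t=2.200: state=(4.306, 4.225, 6.404)
t=2.400: state=(4.080, 3.960, 6.342)
t=2.600: state=(3.906, 3.863, 6.056)
t=2.800: state=(3.914, 3.959, 5.854)
t=3.000: state=(4.044, 4.117, 5.875)
t=3.200: state=(4.159, 4.192, 6.048)
t=3.400: state=(4.163, 4.137, 6.187)
t=3.600: state=(4.082, 4.036, 6.178)
t=3.800: state=(4.010, 3.989, 6.072)
t=4.000: state=(4.006, 4.020, 5.987)
t=4.200: state=(4.054, 4.082, 5.988)
t=4.300: state=(4.080, 4.104, 6.016)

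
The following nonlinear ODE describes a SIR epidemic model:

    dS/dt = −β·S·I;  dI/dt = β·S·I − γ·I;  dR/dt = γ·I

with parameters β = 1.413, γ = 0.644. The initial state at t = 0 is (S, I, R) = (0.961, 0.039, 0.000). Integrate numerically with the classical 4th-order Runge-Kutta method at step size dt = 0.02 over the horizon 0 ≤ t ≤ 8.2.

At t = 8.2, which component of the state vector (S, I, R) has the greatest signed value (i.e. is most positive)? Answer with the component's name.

largest component: R

t=0.000: state=(0.961, 0.039, 0.000)
step 1 (dt=0.02): k1=(-0.053, 0.028, 0.025), k2=(-0.053, 0.028, 0.025), k3=(-0.053, 0.028, 0.025), k4=(-0.054, 0.028, 0.025); state += dt/6·(k1+2k2+2k3+k4)
t=0.020: state=(0.960, 0.040, 0.001)
t=0.040: state=(0.959, 0.040, 0.001)
t=0.060: state=(0.958, 0.041, 0.002)
continuing one RK4 step at a time; state shown every 25 steps (Δt=0.5):
t=0.500: state=(0.930, 0.055, 0.015)
t=1.000: state=(0.888, 0.076, 0.036)
t=1.500: state=(0.834, 0.101, 0.064)
t=2.000: state=(0.769, 0.129, 0.102)
t=2.500: state=(0.695, 0.157, 0.148)
t=3.000: state=(0.616, 0.181, 0.202)
t=3.500: state=(0.539, 0.197, 0.264)
t=4.000: state=(0.467, 0.204, 0.329)
t=4.500: state=(0.405, 0.201, 0.394)
t=5.000: state=(0.352, 0.190, 0.457)
t=5.500: state=(0.310, 0.174, 0.516)
t=6.000: state=(0.276, 0.155, 0.569)
t=6.500: state=(0.249, 0.135, 0.616)
t=7.000: state=(0.228, 0.116, 0.656)
t=7.500: state=(0.211, 0.098, 0.691)
t=8.000: state=(0.198, 0.082, 0.720)
t=8.200: state=(0.194, 0.076, 0.730)
compare at T: S=0.194, I=0.076, R=0.730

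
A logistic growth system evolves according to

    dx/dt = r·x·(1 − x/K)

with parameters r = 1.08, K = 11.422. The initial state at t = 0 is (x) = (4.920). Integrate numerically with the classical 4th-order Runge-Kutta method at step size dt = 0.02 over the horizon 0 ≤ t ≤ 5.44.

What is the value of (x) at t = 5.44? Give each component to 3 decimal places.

(x) = (11.380)

t=0.000: state=(4.920)
step 1 (dt=0.02): k1=(3.025), k2=(3.029), k3=(3.029), k4=(3.033); state += dt/6·(k1+2k2+2k3+k4)
t=0.020: state=(4.981)
t=0.040: state=(5.041)
t=0.060: state=(5.102)
continuing one RK4 step at a time; state shown every 10 steps (Δt=0.2):
t=0.200: state=(5.532)
t=0.400: state=(6.148)
t=0.600: state=(6.753)
t=0.800: state=(7.336)
t=1.000: state=(7.884)
t=1.200: state=(8.389)
t=1.400: state=(8.845)
t=1.600: state=(9.250)
t=1.800: state=(9.605)
t=2.000: state=(9.911)
t=2.200: state=(10.173)
t=2.400: state=(10.394)
t=2.600: state=(10.579)
t=2.800: state=(10.733)
t=3.000: state=(10.860)
t=3.200: state=(10.965)
t=3.400: state=(11.051)
t=3.600: state=(11.121)
t=3.800: state=(11.178)
t=4.000: state=(11.225)
t=4.200: state=(11.263)
t=4.400: state=(11.293)
t=4.600: state=(11.318)
t=4.800: state=(11.338)
t=5.000: state=(11.354)
t=5.200: state=(11.367)
t=5.400: state=(11.378)
t=5.440: state=(11.380)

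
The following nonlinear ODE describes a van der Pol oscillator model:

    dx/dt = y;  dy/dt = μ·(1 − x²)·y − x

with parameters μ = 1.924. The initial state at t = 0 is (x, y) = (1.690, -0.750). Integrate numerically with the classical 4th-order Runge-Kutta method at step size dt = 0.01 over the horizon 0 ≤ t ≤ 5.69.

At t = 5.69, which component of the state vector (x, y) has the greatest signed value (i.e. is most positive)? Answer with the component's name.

largest component: y

t=0.000: state=(1.690, -0.750)
step 1 (dt=0.01): k1=(-0.750, 0.988), k2=(-0.745, 0.956), k3=(-0.745, 0.957), k4=(-0.740, 0.926); state += dt/6·(k1+2k2+2k3+k4)
t=0.010: state=(1.683, -0.740)
t=0.020: state=(1.675, -0.731)
t=0.030: state=(1.668, -0.723)
continuing one RK4 step at a time; state shown every 20 steps (Δt=0.2):
t=0.200: state=(1.553, -0.644)
t=0.400: state=(1.426, -0.643)
t=0.600: state=(1.292, -0.697)
t=0.800: state=(1.143, -0.802)
t=1.000: state=(0.967, -0.975)
t=1.200: state=(0.746, -1.258)
t=1.400: state=(0.450, -1.741)
t=1.600: state=(0.028, -2.545)
t=1.800: state=(-0.584, -3.542)
t=2.000: state=(-1.315, -3.428)
t=2.200: state=(-1.831, -1.624)
t=2.400: state=(-2.007, -0.324)
t=2.600: state=(-2.017, 0.137)
t=2.800: state=(-1.972, 0.282)
t=3.000: state=(-1.910, 0.337)
t=3.200: state=(-1.839, 0.369)
t=3.400: state=(-1.762, 0.398)
t=3.600: state=(-1.680, 0.430)
t=3.800: state=(-1.590, 0.468)
t=4.000: state=(-1.491, 0.517)
t=4.200: state=(-1.382, 0.580)
t=4.400: state=(-1.258, 0.667)
t=4.600: state=(-1.113, 0.791)
t=4.800: state=(-0.937, 0.978)
t=5.000: state=(-0.714, 1.279)
t=5.200: state=(-0.412, 1.786)
t=5.400: state=(0.022, 2.619)
t=5.600: state=(0.648, 3.584)
t=5.690: state=(0.979, 3.721)
compare at T: x=0.979, y=3.721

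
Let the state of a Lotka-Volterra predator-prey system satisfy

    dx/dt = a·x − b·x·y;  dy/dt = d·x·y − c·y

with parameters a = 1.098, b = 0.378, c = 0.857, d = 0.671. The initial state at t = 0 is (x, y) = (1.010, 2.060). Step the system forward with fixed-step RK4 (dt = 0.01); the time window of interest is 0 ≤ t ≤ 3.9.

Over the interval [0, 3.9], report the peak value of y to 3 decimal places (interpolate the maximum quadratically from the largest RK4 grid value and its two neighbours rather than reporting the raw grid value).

t=0.000: state=(1.010, 2.060)
step 1 (dt=0.01): k1=(0.323, -0.369), k2=(0.324, -0.367), k3=(0.324, -0.367), k4=(0.325, -0.364); state += dt/6·(k1+2k2+2k3+k4)
t=0.010: state=(1.013, 2.056)
t=0.020: state=(1.016, 2.053)
t=0.030: state=(1.020, 2.049)
continuing one RK4 step at a time; state shown every 20 steps (Δt=0.2):
t=0.200: state=(1.079, 1.996)
t=0.400: state=(1.158, 1.954)
t=0.600: state=(1.245, 1.934)
t=0.800: state=(1.340, 1.938)
t=1.000: state=(1.440, 1.968)
t=1.200: state=(1.543, 2.025)
t=1.400: state=(1.644, 2.113)
t=1.600: state=(1.738, 2.234)
t=1.800: state=(1.818, 2.390)
t=2.000: state=(1.877, 2.581)
t=2.200: state=(1.908, 2.804)
t=2.400: state=(1.904, 3.052)
t=2.600: state=(1.865, 3.313)
t=2.800: state=(1.791, 3.568)
t=3.000: state=(1.688, 3.797)
t=3.200: state=(1.567, 3.981)
t=3.400: state=(1.437, 4.103)
t=3.600: state=(1.309, 4.155)
t=3.800: state=(1.191, 4.140)
t=3.900: state=(1.138, 4.109)
largest grid value and its neighbours: y(3.640)=4.15766, y(3.650)=4.15778, y(3.660)=4.15774
parabola through these three points peaks at t≈3.653 with y≈4.15779

max y = 4.158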